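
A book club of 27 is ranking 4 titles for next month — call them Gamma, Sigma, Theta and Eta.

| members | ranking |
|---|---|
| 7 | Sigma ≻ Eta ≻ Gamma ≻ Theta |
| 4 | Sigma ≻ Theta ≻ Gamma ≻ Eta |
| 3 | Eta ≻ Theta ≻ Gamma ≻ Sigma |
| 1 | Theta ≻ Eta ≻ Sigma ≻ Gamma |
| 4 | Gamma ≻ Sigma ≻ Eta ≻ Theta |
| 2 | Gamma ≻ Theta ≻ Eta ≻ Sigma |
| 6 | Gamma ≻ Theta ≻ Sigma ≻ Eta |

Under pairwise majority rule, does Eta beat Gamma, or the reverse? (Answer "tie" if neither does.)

Gamma

Ballots ranking Eta above Gamma: 7 + 3 + 1 = 11.
Ballots ranking Gamma above Eta: 27 − 11 = 16.
Gamma wins the head-to-head 16–11.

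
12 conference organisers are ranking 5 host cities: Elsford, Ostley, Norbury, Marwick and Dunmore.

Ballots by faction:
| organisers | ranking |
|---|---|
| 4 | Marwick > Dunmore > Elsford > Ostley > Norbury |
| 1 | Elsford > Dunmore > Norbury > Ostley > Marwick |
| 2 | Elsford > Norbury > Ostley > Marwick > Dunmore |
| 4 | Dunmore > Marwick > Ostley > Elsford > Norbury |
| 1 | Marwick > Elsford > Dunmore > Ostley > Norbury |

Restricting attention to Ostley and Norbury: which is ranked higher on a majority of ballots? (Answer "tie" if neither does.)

Ostley

Ballots ranking Ostley above Norbury: 4 + 4 + 1 = 9.
Ballots ranking Norbury above Ostley: 12 − 9 = 3.
Ostley wins the head-to-head 9–3.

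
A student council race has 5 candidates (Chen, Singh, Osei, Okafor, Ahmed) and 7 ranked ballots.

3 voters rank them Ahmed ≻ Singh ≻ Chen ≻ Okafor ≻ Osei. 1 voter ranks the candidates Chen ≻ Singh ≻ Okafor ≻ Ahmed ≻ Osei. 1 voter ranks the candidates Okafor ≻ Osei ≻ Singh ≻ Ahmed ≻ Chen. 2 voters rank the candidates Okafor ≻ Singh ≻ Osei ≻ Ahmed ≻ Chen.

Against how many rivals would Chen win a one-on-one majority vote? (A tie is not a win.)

2

Chen against each rival (7 voters):
Chen vs Singh: Chen preferred on 1 ballot; Singh wins 6–1.
Chen vs Osei: Chen, 4–3.
Chen vs Okafor: 4 to 3, Chen.
Chen vs Ahmed: 1 for Chen, 6 for Ahmed — Ahmed by 6–1.
Chen beats Osei, Okafor; loses to Singh, Ahmed — 2 pairwise wins.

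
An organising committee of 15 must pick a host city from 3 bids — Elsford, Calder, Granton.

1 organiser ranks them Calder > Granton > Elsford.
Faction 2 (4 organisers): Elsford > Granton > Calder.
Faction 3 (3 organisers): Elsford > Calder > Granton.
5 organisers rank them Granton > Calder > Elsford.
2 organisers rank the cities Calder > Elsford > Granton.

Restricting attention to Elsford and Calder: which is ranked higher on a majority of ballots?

Calder

Ballots ranking Elsford above Calder: 4 + 3 = 7.
Ballots ranking Calder above Elsford: 15 − 7 = 8.
Calder wins the head-to-head 8–7.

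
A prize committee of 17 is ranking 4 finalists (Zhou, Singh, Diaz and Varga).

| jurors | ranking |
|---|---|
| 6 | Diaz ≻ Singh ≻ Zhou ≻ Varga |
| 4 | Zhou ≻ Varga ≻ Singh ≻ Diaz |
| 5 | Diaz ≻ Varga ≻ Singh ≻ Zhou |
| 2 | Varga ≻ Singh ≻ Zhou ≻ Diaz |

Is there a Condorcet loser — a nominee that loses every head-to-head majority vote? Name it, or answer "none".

none

Head-to-head results (17 jurors):
Zhou vs Singh: Singh, 13–4.
Zhou–Diaz: Diaz 11–6.
Zhou vs Varga: Zhou preferred on 6+4 = 10 ballots; Zhou wins 10–7.
Singh vs Diaz: 4+2 = 6 for Singh, 11 for Diaz — Diaz by 11–6.
Singh–Varga: Varga 11–6.
Diaz vs Varga: Diaz is ranked higher on 6+5 = 11 ballots, Varga on 6. Diaz wins 11–6.
No nominee is winless: Zhou beats Varga; Singh beats Zhou; Diaz beats Zhou; Varga beats Singh. There is no Condorcet loser.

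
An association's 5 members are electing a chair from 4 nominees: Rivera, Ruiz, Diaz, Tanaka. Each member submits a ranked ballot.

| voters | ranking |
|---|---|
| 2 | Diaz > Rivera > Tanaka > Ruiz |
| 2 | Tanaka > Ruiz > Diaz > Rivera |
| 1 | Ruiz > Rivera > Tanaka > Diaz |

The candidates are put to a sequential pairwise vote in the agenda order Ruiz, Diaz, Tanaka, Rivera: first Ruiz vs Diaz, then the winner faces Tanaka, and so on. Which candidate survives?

Round 1: Ruiz vs Diaz — 3–2, Ruiz advances.
Round 2: Ruiz vs Tanaka — 1–4, Tanaka advances.
Round 3: Tanaka vs Rivera — 2–3, Rivera advances.
Rivera survives the agenda.

Rivera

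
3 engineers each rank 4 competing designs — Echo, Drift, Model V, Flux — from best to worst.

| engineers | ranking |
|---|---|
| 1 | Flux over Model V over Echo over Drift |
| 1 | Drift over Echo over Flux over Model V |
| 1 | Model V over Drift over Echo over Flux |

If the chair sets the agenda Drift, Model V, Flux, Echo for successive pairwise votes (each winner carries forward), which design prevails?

Round 1: Drift vs Model V — 1–2, Model V advances.
Round 2: Model V vs Flux — 1–2, Flux advances.
Round 3: Flux vs Echo — 1–2, Echo advances.
The agenda winner is Echo.

Echo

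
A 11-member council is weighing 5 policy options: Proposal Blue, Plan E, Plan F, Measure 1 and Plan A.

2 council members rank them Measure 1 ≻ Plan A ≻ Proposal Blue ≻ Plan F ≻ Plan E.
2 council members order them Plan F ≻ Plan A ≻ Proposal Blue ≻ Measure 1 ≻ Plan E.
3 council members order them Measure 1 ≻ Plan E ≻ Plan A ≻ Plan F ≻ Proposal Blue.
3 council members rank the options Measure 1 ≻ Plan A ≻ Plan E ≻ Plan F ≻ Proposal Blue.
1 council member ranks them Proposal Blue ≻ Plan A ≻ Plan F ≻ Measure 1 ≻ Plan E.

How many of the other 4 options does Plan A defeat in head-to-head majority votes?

3

Plan A against each rival (11 council members):
Plan A vs Proposal Blue: 10 to 1, Plan A.
Plan A vs Plan E: Plan A is ranked higher on 2+2+3+1 = 8 ballots, Plan E on 3. Plan A wins 8–3.
Plan A vs Plan F: 2+3+3+1 = 9 for Plan A, 2 for Plan F — Plan A by 9–2.
Plan A vs Measure 1: Measure 1 wins 8–3.
Plan A beats Proposal Blue, Plan E, Plan F; loses to Measure 1 — 3 pairwise wins.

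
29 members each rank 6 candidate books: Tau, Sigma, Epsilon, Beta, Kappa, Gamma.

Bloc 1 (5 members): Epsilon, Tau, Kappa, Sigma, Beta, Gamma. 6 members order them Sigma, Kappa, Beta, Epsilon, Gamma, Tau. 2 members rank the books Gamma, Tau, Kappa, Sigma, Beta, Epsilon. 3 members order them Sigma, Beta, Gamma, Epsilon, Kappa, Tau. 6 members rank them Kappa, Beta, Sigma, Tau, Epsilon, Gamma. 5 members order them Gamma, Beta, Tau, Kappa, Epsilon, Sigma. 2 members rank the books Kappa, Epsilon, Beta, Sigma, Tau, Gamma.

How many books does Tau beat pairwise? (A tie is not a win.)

0

Tau against each rival (29 members):
Tau vs Sigma: Tau preferred on 5+2+5 = 12 ballots; Sigma wins 17–12.
Tau vs Epsilon: Tau is ranked higher on 2+6+5 = 13 ballots, Epsilon on 16. Epsilon wins 16–13.
Tau vs Beta: 7 to 22, Beta.
Tau vs Kappa: Tau preferred on 5+2+5 = 12 ballots; Kappa wins 17–12.
Tau vs Gamma: Gamma, 16–13.
Tau beats no one; loses to Sigma, Epsilon, Beta, Kappa, Gamma — 0 pairwise wins.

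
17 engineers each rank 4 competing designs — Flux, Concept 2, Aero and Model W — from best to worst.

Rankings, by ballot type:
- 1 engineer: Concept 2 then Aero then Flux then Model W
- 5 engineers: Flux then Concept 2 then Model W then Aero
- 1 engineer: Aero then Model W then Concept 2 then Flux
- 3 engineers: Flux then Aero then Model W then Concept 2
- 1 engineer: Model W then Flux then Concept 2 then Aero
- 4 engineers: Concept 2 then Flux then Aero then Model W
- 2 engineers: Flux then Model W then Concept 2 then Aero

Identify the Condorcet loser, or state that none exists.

Head-to-head results (17 engineers):
Flux vs Concept 2: Flux, 11–6.
Flux vs Aero: Flux wins 15–2.
Flux vs Model W: Flux wins 15–2.
Concept 2–Aero: Concept 2 13–4.
Concept 2 vs Model W: 10 to 7, Concept 2.
Aero vs Model W: Aero wins 9–8.
Model W loses to every other design — it is the Condorcet loser.

Model W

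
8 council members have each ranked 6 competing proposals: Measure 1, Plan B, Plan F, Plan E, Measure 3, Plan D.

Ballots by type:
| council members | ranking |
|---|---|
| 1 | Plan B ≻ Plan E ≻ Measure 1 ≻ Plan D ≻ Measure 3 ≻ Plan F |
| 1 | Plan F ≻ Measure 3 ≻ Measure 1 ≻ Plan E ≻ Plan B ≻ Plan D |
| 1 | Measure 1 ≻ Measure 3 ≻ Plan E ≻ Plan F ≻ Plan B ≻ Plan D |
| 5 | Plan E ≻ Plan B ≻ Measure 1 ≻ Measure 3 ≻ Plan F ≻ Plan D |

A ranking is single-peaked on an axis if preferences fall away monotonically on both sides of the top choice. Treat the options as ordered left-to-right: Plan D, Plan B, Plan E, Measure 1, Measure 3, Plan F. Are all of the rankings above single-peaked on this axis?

Axis positions: Plan D=1, Plan B=2, Plan E=3, Measure 1=4, Measure 3=5, Plan F=6.
Type 1 (peak Plan B at position 2): ranking walks positions 2-3-4-1-5-6, expanding outward from the peak — single-peaked.
Type 2 (peak Plan F at position 6): ranking walks positions 6-5-4-3-2-1, expanding outward from the peak — single-peaked.
Type 3 (peak Measure 1 at position 4): ranking walks positions 4-5-3-6-2-1, expanding outward from the peak — single-peaked.
Type 4 (peak Plan E at position 3): ranking walks positions 3-2-4-5-6-1, expanding outward from the peak — single-peaked.
Every ranking is single-peaked on this axis.

yes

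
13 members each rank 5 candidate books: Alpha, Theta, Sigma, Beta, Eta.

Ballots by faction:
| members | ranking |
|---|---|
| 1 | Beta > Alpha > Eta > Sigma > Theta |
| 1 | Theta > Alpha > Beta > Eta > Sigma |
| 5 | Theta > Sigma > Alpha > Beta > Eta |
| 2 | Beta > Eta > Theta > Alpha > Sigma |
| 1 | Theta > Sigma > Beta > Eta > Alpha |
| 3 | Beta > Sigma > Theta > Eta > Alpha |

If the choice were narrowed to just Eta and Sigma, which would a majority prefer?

Ballots ranking Eta above Sigma: 1 + 1 + 2 = 4.
Ballots ranking Sigma above Eta: 13 − 4 = 9.
Sigma wins the head-to-head 9–4.

Sigma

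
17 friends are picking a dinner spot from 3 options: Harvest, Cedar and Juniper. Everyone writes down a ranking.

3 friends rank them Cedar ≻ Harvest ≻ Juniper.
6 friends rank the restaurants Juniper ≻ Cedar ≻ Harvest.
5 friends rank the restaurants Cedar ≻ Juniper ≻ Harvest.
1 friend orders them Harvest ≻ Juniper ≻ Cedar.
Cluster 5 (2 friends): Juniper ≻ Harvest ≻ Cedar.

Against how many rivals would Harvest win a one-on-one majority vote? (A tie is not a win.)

Harvest against each rival (17 friends):
Harvest vs Cedar: Cedar, 14–3.
Harvest vs Juniper: Harvest is ranked higher on 3+1 = 4 ballots, Juniper on 13. Juniper wins 13–4.
Harvest beats no one; loses to Cedar, Juniper — 0 pairwise wins.

0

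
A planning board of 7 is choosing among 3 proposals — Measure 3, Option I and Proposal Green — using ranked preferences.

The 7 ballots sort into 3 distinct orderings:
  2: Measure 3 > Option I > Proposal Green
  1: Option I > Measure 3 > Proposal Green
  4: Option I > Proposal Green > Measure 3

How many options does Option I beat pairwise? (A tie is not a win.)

2

Option I against each rival (7 council members):
Option I vs Measure 3: Option I is ranked higher on 1+4 = 5 ballots, Measure 3 on 2. Option I wins 5–2.
Option I vs Proposal Green: 7 to 0, Option I.
Option I beats Measure 3, Proposal Green — 2 pairwise wins.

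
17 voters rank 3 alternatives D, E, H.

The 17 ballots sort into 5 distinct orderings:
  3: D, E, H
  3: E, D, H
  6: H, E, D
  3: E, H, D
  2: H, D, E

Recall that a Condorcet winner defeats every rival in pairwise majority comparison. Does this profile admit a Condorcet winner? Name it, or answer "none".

Check each pair by majority over 17 ballots:
D vs E: 3+2 = 5 for D, 12 for E — E by 12–5.
D vs H: 3+3 = 6 for D, 11 for H — H by 11–6.
E vs H: 3+3+3 = 9 for E, 8 for H — E by 9–8.
E beats each of D, H — E is the Condorcet winner.

E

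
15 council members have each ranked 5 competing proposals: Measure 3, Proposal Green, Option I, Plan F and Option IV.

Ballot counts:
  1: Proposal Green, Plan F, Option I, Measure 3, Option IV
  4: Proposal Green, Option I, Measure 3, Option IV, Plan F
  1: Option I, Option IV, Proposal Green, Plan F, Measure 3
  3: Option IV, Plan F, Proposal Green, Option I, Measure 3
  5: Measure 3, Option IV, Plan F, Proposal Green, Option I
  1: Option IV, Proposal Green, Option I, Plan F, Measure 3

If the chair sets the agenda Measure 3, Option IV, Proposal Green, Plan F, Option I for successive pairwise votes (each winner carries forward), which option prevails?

Plan F

Round 1: Measure 3 vs Option IV — 10–5, Measure 3 advances.
Round 2: Measure 3 vs Proposal Green — 5–10, Proposal Green advances.
Round 3: Proposal Green vs Plan F — 7–8, Plan F advances.
Round 4: Plan F vs Option I — 9–6, Plan F advances.
The agenda winner is Plan F.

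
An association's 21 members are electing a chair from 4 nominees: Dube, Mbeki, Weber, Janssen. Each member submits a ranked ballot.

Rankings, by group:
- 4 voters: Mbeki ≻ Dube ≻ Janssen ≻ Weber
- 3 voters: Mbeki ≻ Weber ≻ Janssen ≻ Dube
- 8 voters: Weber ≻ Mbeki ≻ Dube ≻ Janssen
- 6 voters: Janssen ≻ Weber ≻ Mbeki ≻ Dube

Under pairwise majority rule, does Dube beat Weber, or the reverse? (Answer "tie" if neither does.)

Weber

Ballots ranking Dube above Weber: 4.
Ballots ranking Weber above Dube: 21 − 4 = 17.
Weber wins the head-to-head 17–4.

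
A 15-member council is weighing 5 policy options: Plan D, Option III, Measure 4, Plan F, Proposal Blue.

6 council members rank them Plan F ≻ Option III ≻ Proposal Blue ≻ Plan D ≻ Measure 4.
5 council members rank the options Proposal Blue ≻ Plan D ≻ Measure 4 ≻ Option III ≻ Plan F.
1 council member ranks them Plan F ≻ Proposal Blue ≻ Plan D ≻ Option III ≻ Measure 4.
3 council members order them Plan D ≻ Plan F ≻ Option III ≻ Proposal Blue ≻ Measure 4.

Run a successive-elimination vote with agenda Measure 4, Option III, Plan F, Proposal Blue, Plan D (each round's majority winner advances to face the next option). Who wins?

Round 1: Measure 4 vs Option III — 5–10, Option III advances.
Round 2: Option III vs Plan F — 5–10, Plan F advances.
Round 3: Plan F vs Proposal Blue — 10–5, Plan F advances.
Round 4: Plan F vs Plan D — 7–8, Plan D advances.
The agenda winner is Plan D.

Plan D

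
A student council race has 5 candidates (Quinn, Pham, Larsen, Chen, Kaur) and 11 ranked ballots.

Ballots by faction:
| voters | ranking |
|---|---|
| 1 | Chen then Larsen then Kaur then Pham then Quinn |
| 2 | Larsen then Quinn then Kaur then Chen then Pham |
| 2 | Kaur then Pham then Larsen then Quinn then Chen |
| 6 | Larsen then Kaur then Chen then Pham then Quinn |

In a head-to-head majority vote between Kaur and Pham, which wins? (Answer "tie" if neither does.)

Ballots ranking Kaur above Pham: 1 + 2 + 2 + 6 = 11.
Ballots ranking Pham above Kaur: 11 − 11 = 0.
Kaur wins the head-to-head 11–0.

Kaur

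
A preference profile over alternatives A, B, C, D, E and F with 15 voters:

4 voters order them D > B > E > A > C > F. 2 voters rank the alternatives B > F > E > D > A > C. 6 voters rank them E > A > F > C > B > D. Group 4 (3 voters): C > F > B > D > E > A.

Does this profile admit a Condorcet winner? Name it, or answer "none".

Check each pair by majority over 15 ballots:
A vs B: A preferred on 6 ballots; B wins 9–6.
A vs C: A preferred on 4+2+6 = 12 ballots; A wins 12–3.
A vs D: 6 for A, 9 for D — D by 9–6.
A vs E: 0 to 15, E.
A vs F: 10 to 5, A.
B vs C: B preferred on 4+2 = 6 ballots; C wins 9–6.
B vs D: B is ranked higher on 2+6+3 = 11 ballots, D on 4. B wins 11–4.
B vs E: B preferred on 4+2+3 = 9 ballots; B wins 9–6.
B vs F: B preferred on 4+2 = 6 ballots; F wins 9–6.
C vs D: 6+3 = 9 for C, 6 for D — C by 9–6.
C vs E: 3 to 12, E.
C vs F: C preferred on 4+3 = 7 ballots; F wins 8–7.
D vs E: 4+3 = 7 for D, 8 for E — E by 8–7.
D vs F: 4 for D, 11 for F — F by 11–4.
E vs F: 10 to 5, E.
No alternative is unbeaten: A loses to B; B loses to C; C loses to A; D loses to B; E loses to B; F loses to A. In particular A > C > B > A is a majority cycle — no Condorcet winner exists.

none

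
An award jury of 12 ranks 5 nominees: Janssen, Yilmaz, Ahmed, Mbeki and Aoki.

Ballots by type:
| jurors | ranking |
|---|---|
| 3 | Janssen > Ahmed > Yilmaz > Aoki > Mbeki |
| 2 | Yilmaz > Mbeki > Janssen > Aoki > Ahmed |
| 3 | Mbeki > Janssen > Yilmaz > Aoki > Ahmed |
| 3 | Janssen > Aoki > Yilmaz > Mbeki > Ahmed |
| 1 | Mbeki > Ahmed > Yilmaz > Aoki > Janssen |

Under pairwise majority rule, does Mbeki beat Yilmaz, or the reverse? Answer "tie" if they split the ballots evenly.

Yilmaz

Ballots ranking Mbeki above Yilmaz: 3 + 1 = 4.
Ballots ranking Yilmaz above Mbeki: 12 − 4 = 8.
Yilmaz wins the head-to-head 8–4.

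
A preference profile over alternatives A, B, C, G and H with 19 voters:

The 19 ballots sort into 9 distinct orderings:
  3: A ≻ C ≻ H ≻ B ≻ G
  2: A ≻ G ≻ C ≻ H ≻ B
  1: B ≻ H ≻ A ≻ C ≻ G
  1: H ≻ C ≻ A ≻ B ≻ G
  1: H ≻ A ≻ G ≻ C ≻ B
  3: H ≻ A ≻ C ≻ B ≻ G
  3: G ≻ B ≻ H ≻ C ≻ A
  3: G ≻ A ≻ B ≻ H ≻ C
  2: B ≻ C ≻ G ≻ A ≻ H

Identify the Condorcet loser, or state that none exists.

none

Pairwise majorities:
A–B: A 13–6.
A vs C: A, 13–6.
A vs G: 3+2+1+1+1+3 = 11 for A, 8 for G — A by 11–8.
A vs H: A, 10–9.
B–C: C 10–9.
B vs G: B preferred on 3+1+1+3+2 = 10 ballots; B wins 10–9.
B vs H: B preferred on 1+3+3+2 = 9 ballots; H wins 10–9.
C vs G: C, 10–9.
C vs H: H, 12–7.
G vs H: G is ranked higher on 2+3+3+2 = 10 ballots, H on 9. G wins 10–9.
Every alternative wins at least one matchup (A beats B; B beats G; C beats B; G beats H; H beats B), so there is no Condorcet loser.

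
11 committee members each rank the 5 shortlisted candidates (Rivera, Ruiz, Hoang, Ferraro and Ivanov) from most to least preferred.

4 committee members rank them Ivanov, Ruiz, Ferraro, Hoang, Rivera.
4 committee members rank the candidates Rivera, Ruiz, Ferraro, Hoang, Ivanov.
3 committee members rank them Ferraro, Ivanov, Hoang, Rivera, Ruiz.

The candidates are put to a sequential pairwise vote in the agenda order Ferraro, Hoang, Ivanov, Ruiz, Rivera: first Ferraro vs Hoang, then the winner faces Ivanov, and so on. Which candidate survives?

Rivera

Round 1: Ferraro vs Hoang — 11–0, Ferraro advances.
Round 2: Ferraro vs Ivanov — 7–4, Ferraro advances.
Round 3: Ferraro vs Ruiz — 3–8, Ruiz advances.
Round 4: Ruiz vs Rivera — 4–7, Rivera advances.
Rivera survives the agenda.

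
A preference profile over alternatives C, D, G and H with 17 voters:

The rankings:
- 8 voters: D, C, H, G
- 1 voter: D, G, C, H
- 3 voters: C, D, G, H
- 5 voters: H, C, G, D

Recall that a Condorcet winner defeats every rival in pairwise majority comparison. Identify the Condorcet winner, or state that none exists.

Head-to-head results (17 voters):
C–D: D 9–8.
C–G: C 16–1.
C vs H: C wins 12–5.
D vs G: D wins 12–5.
D vs H: D wins 12–5.
G vs H: H, 13–4.
D wins every pairwise contest, so D is the Condorcet winner.

D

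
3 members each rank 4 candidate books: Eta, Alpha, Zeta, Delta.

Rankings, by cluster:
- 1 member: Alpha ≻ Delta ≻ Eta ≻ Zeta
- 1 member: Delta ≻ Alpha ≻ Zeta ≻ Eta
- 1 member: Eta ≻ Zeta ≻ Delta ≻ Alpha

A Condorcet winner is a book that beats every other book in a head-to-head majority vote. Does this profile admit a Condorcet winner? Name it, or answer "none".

Delta

Head-to-head results (3 members):
Eta vs Alpha: Alpha wins 2–1.
Eta vs Zeta: Eta wins 2–1.
Eta vs Delta: Eta preferred on 1 ballot; Delta wins 2–1.
Alpha–Zeta: Alpha 2–1.
Alpha vs Delta: 1 to 2, Delta.
Zeta vs Delta: Zeta preferred on 1 ballot; Delta wins 2–1.
Only Delta has no losses; Delta is the Condorcet winner.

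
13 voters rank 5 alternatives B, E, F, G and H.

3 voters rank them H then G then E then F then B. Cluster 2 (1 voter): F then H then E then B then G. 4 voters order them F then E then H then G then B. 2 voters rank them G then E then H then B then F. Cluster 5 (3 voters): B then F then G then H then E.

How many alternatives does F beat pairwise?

F against each rival (13 voters):
F vs B: F, 8–5.
F vs E: 8 to 5, F.
F vs G: F, 8–5.
F vs H: F wins 8–5.
F beats B, E, G, H — 4 pairwise wins.

4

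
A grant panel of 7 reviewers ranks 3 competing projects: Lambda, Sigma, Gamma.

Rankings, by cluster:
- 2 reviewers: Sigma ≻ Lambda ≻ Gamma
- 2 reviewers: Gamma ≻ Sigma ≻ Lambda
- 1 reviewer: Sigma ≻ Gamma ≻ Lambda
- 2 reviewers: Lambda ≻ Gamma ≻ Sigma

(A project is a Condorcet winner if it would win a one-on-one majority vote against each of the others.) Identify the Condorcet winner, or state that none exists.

none

Check each pair by majority over 7 ballots:
Lambda vs Sigma: Lambda preferred on 2 ballots; Sigma wins 5–2.
Lambda vs Gamma: 2+2 = 4 for Lambda, 3 for Gamma — Lambda by 4–3.
Sigma vs Gamma: Sigma preferred on 2+1 = 3 ballots; Gamma wins 4–3.
Each project drops at least one matchup (Lambda loses to Sigma; Sigma loses to Gamma; Gamma loses to Lambda); the cycle Lambda > Gamma > Sigma > Lambda rules out a Condorcet winner.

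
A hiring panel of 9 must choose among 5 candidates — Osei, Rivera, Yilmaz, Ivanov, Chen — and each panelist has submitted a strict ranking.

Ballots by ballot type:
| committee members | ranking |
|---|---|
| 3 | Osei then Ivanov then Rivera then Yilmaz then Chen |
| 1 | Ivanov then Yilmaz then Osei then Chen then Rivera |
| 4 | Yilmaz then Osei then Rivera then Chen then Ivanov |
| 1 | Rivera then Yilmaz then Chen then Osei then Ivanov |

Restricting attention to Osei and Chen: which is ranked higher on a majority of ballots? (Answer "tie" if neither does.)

Ballots ranking Osei above Chen: 3 + 1 + 4 = 8.
Ballots ranking Chen above Osei: 9 − 8 = 1.
Osei wins the head-to-head 8–1.

Osei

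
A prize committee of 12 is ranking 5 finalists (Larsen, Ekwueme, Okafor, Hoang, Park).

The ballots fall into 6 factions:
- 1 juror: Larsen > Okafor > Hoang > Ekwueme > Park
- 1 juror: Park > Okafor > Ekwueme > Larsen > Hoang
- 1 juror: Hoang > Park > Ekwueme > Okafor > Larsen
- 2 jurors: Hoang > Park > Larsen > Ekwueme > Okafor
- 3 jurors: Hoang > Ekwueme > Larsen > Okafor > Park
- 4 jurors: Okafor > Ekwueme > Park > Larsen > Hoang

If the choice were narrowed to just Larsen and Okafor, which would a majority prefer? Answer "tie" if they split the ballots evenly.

tie

Ballots ranking Larsen above Okafor: 1 + 2 + 3 = 6.
Ballots ranking Okafor above Larsen: 12 − 6 = 6.
6–6: the pair ties.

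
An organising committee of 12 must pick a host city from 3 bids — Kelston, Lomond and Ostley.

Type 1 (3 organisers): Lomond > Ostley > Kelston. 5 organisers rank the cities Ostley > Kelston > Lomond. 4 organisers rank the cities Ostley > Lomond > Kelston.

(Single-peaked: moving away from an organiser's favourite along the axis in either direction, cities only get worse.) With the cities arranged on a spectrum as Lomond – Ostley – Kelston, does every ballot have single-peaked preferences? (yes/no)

Axis positions: Lomond=1, Ostley=2, Kelston=3.
Type 1 (peak Lomond at position 1): ranking walks positions 1-2-3, expanding outward from the peak — single-peaked.
Type 2 (peak Ostley at position 2): ranking walks positions 2-3-1, expanding outward from the peak — single-peaked.
Type 3 (peak Ostley at position 2): ranking walks positions 2-1-3, expanding outward from the peak — single-peaked.
Every ranking is single-peaked on this axis.

yes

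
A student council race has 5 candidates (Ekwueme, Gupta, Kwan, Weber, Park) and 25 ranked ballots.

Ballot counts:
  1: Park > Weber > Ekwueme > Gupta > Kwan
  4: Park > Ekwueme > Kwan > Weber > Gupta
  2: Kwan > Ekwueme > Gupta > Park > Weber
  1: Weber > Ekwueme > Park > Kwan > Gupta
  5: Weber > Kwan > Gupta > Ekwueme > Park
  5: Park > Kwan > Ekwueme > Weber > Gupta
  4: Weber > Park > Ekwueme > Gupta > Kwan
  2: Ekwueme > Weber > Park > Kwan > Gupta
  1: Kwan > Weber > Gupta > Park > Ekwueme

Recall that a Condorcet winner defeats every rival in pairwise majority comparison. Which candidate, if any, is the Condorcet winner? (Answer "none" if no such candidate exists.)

none

Head-to-head results (25 voters):
Ekwueme vs Gupta: 19 to 6, Ekwueme.
Ekwueme vs Kwan: Ekwueme preferred on 1+4+1+4+2 = 12 ballots; Kwan wins 13–12.
Ekwueme vs Weber: 4+2+5+2 = 13 for Ekwueme, 12 for Weber — Ekwueme by 13–12.
Ekwueme vs Park: Ekwueme preferred on 2+1+5+2 = 10 ballots; Park wins 15–10.
Gupta vs Kwan: Gupta is ranked higher on 1+4 = 5 ballots, Kwan on 20. Kwan wins 20–5.
Gupta vs Weber: Gupta preferred on 2 ballots; Weber wins 23–2.
Gupta vs Park: Gupta is ranked higher on 2+5+1 = 8 ballots, Park on 17. Park wins 17–8.
Kwan vs Weber: 12 to 13, Weber.
Kwan vs Park: 2+5+1 = 8 for Kwan, 17 for Park — Park by 17–8.
Weber vs Park: 13 to 12, Weber.
Each candidate drops at least one matchup (Ekwueme loses to Kwan; Gupta loses to Ekwueme; Kwan loses to Weber; Weber loses to Ekwueme; Park loses to Weber); the cycle Ekwueme → Weber → Kwan → Ekwueme rules out a Condorcet winner.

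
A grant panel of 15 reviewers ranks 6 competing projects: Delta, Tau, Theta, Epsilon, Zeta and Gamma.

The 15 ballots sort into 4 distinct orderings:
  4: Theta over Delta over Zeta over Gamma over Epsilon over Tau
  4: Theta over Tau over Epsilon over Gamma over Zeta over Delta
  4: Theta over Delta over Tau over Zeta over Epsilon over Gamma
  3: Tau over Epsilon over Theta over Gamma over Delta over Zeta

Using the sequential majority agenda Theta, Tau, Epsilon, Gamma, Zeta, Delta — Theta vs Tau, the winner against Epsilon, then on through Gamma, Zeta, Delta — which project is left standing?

Theta

Round 1: Theta vs Tau — 12–3, Theta advances.
Round 2: Theta vs Epsilon — 12–3, Theta advances.
Round 3: Theta vs Gamma — 15–0, Theta advances.
Round 4: Theta vs Zeta — 15–0, Theta advances.
Round 5: Theta vs Delta — 15–0, Theta advances.
Theta survives the agenda.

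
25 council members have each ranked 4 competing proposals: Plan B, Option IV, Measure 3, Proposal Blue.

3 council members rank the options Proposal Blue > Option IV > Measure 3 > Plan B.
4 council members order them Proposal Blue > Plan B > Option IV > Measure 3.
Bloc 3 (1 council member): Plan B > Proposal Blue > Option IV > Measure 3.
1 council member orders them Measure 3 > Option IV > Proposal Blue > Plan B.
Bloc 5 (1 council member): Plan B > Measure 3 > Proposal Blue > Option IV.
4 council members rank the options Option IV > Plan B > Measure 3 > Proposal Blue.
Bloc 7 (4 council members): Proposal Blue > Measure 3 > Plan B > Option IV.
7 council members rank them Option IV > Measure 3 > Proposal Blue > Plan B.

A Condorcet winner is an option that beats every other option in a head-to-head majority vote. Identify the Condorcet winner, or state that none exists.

none

Pairwise majorities:
Plan B vs Option IV: Option IV wins 15–10.
Plan B vs Measure 3: Measure 3 wins 15–10.
Plan B–Proposal Blue: Proposal Blue 19–6.
Option IV vs Measure 3: Option IV wins 19–6.
Option IV vs Proposal Blue: Proposal Blue wins 13–12.
Measure 3 vs Proposal Blue: Measure 3, 13–12.
Every option loses at least once (Plan B loses to Option IV; Option IV loses to Proposal Blue; Measure 3 loses to Option IV; Proposal Blue loses to Measure 3). The majority relation contains the cycle Option IV > Measure 3 > Proposal Blue > Option IV, so there is no Condorcet winner.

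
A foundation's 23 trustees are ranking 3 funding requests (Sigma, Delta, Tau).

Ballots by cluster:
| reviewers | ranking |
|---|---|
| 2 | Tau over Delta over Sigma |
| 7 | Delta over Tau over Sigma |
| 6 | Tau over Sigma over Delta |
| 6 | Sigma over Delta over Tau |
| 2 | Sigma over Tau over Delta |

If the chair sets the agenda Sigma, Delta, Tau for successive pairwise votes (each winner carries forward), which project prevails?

Round 1: Sigma vs Delta — 14–9, Sigma advances.
Round 2: Sigma vs Tau — 8–15, Tau advances.
The agenda winner is Tau.

Tau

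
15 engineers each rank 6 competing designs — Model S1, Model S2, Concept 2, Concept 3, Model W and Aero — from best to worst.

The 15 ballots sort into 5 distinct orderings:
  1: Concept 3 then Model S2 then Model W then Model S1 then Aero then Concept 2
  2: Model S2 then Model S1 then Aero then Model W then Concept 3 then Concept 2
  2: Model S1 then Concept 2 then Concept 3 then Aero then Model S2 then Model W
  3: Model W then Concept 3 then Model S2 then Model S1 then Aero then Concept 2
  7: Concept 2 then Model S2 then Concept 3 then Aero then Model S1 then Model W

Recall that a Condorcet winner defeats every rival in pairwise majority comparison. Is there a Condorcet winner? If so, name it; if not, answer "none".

none

Head-to-head results (15 engineers):
Model S1 vs Model S2: Model S1 is ranked higher on 2 ballots, Model S2 on 13. Model S2 wins 13–2.
Model S1 vs Concept 2: Model S1 is ranked higher on 1+2+2+3 = 8 ballots, Concept 2 on 7. Model S1 wins 8–7.
Model S1 vs Concept 3: 2+2 = 4 for Model S1, 11 for Concept 3 — Concept 3 by 11–4.
Model S1 vs Model W: 2+2+7 = 11 for Model S1, 4 for Model W — Model S1 by 11–4.
Model S1 vs Aero: Model S1 preferred on 1+2+2+3 = 8 ballots; Model S1 wins 8–7.
Model S2 vs Concept 2: 1+2+3 = 6 for Model S2, 9 for Concept 2 — Concept 2 by 9–6.
Model S2 vs Concept 3: Model S2 is ranked higher on 2+7 = 9 ballots, Concept 3 on 6. Model S2 wins 9–6.
Model S2 vs Model W: Model S2 preferred on 1+2+2+7 = 12 ballots; Model S2 wins 12–3.
Model S2 vs Aero: 1+2+3+7 = 13 for Model S2, 2 for Aero — Model S2 by 13–2.
Concept 2 vs Concept 3: Concept 2 is ranked higher on 2+7 = 9 ballots, Concept 3 on 6. Concept 2 wins 9–6.
Concept 2 vs Model W: Concept 2 preferred on 2+7 = 9 ballots; Concept 2 wins 9–6.
Concept 2 vs Aero: 2+7 = 9 for Concept 2, 6 for Aero — Concept 2 by 9–6.
Concept 3 vs Model W: 10 to 5, Concept 3.
Concept 3 vs Aero: Concept 3 is ranked higher on 1+2+3+7 = 13 ballots, Aero on 2. Concept 3 wins 13–2.
Model W vs Aero: Model W is ranked higher on 1+3 = 4 ballots, Aero on 11. Aero wins 11–4.
Every design loses at least once (Model S1 loses to Model S2; Model S2 loses to Concept 2; Concept 2 loses to Model S1; Concept 3 loses to Model S2; Model W loses to Model S1; Aero loses to Model S1). The majority relation contains the cycle Model S1 → Concept 2 → Model S2 → Model S1, so there is no Condorcet winner.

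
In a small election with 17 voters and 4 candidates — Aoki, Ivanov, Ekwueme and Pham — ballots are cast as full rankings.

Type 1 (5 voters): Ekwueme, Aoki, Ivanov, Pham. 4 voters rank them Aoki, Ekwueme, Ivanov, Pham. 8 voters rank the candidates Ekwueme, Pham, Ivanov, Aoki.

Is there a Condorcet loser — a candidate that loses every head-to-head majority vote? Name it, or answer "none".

Pham

Head-to-head results (17 voters):
Aoki vs Ivanov: Aoki, 9–8.
Aoki vs Ekwueme: 4 to 13, Ekwueme.
Aoki vs Pham: Aoki preferred on 5+4 = 9 ballots; Aoki wins 9–8.
Ivanov vs Ekwueme: Ekwueme, 17–0.
Ivanov vs Pham: Ivanov, 9–8.
Ekwueme vs Pham: 17 to 0, Ekwueme.
Only Pham has no wins; Pham is the Condorcet loser.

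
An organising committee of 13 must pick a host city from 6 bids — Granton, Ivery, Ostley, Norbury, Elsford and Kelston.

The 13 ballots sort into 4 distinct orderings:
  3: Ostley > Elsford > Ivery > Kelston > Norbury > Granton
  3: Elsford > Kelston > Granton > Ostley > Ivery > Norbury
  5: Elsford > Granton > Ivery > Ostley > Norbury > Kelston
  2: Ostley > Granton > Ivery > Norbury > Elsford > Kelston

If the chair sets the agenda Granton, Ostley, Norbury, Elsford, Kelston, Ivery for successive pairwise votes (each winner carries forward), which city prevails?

Round 1: Granton vs Ostley — 8–5, Granton advances.
Round 2: Granton vs Norbury — 10–3, Granton advances.
Round 3: Granton vs Elsford — 2–11, Elsford advances.
Round 4: Elsford vs Kelston — 13–0, Elsford advances.
Round 5: Elsford vs Ivery — 11–2, Elsford advances.
Elsford survives the agenda.

Elsford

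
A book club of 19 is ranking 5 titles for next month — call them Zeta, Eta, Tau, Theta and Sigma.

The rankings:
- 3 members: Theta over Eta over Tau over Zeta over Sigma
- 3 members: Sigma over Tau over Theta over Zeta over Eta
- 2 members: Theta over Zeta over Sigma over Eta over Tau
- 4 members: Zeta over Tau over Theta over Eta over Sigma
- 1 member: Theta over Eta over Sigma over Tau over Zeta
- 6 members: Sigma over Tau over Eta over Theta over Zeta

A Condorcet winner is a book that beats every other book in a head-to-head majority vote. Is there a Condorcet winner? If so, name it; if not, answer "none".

Head-to-head results (19 members):
Zeta vs Eta: Eta, 10–9.
Zeta–Tau: Tau 13–6.
Zeta–Theta: Theta 15–4.
Zeta–Sigma: Sigma 10–9.
Eta vs Tau: Tau wins 13–6.
Eta vs Theta: Theta, 13–6.
Eta vs Sigma: Sigma wins 11–8.
Tau–Theta: Tau 13–6.
Tau–Sigma: Sigma 12–7.
Theta vs Sigma: Theta wins 10–9.
No book is unbeaten: Zeta loses to Eta; Eta loses to Tau; Tau loses to Sigma; Theta loses to Tau; Sigma loses to Theta. In particular Tau → Theta → Sigma → Tau is a majority cycle — no Condorcet winner exists.

none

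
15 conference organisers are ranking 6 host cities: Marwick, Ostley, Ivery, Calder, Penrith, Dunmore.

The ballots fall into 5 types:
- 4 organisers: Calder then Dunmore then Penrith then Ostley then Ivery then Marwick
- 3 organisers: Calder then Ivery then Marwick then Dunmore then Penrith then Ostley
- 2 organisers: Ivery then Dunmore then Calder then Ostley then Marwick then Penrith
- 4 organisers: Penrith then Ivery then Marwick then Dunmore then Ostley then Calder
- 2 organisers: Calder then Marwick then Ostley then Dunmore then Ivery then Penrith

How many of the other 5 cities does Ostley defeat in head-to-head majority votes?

Ostley against each rival (15 organisers):
Ostley vs Marwick: 6 to 9, Marwick.
Ostley vs Ivery: Ivery wins 9–6.
Ostley vs Calder: Calder wins 11–4.
Ostley–Penrith: Penrith 11–4.
Ostley vs Dunmore: Dunmore wins 13–2.
Ostley beats no one; loses to Marwick, Ivery, Calder, Penrith, Dunmore — 0 pairwise wins.

0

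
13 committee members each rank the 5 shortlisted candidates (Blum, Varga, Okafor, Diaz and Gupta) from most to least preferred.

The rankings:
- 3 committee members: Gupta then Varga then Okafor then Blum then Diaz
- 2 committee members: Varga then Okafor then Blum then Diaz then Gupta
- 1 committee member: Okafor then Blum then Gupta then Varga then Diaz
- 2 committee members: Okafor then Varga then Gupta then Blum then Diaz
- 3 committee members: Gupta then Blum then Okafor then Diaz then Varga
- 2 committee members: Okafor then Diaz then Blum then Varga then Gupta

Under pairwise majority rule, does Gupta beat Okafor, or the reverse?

Ballots ranking Gupta above Okafor: 3 + 3 = 6.
Ballots ranking Okafor above Gupta: 13 − 6 = 7.
Okafor wins the head-to-head 7–6.

Okafor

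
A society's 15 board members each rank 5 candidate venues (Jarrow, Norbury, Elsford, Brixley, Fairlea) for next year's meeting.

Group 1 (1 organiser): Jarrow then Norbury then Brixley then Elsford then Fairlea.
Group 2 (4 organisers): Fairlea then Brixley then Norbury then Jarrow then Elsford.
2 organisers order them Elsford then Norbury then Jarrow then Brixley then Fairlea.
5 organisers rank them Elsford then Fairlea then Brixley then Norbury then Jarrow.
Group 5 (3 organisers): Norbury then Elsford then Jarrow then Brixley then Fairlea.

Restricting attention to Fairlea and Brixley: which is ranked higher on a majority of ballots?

Ballots ranking Fairlea above Brixley: 4 + 5 = 9.
Ballots ranking Brixley above Fairlea: 15 − 9 = 6.
Fairlea wins the head-to-head 9–6.

Fairlea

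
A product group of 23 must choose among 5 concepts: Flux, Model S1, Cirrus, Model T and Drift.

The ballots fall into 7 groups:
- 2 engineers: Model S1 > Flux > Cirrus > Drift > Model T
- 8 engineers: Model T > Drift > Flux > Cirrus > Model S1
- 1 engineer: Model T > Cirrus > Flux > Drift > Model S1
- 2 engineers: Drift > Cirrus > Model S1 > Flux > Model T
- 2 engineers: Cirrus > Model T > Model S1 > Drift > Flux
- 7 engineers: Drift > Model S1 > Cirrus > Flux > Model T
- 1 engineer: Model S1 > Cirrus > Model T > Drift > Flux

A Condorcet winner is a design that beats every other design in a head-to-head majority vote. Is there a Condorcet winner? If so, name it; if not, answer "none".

none

Head-to-head results (23 engineers):
Flux vs Model S1: 8+1 = 9 for Flux, 14 for Model S1 — Model S1 by 14–9.
Flux vs Cirrus: 10 to 13, Cirrus.
Flux vs Model T: Flux is ranked higher on 2+2+7 = 11 ballots, Model T on 12. Model T wins 12–11.
Flux vs Drift: 3 to 20, Drift.
Model S1 vs Cirrus: 10 to 13, Cirrus.
Model S1 vs Model T: Model S1 preferred on 2+2+7+1 = 12 ballots; Model S1 wins 12–11.
Model S1 vs Drift: Model S1 is ranked higher on 2+2+1 = 5 ballots, Drift on 18. Drift wins 18–5.
Cirrus vs Model T: 2+2+2+7+1 = 14 for Cirrus, 9 for Model T — Cirrus by 14–9.
Cirrus vs Drift: Cirrus preferred on 2+1+2+1 = 6 ballots; Drift wins 17–6.
Model T vs Drift: 12 to 11, Model T.
No design is unbeaten: Flux loses to Model S1; Model S1 loses to Cirrus; Cirrus loses to Drift; Model T loses to Model S1; Drift loses to Model T. In particular Model S1 → Model T → Drift → Model S1 is a majority cycle — no Condorcet winner exists.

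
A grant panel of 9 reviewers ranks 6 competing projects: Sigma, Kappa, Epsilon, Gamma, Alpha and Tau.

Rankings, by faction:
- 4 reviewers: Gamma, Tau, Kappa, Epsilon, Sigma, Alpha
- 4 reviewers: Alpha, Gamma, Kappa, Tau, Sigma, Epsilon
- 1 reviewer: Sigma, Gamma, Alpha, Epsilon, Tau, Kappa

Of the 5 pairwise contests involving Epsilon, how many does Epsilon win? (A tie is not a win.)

Epsilon against each rival (9 reviewers):
Epsilon vs Sigma: 4 to 5, Sigma.
Epsilon vs Kappa: Kappa, 8–1.
Epsilon vs Gamma: Epsilon is ranked higher on 0 ballots, Gamma on 9. Gamma wins 9–0.
Epsilon vs Alpha: Alpha wins 5–4.
Epsilon vs Tau: Epsilon is ranked higher on 1 ballot, Tau on 8. Tau wins 8–1.
Epsilon beats no one; loses to Sigma, Kappa, Gamma, Alpha, Tau — 0 pairwise wins.

0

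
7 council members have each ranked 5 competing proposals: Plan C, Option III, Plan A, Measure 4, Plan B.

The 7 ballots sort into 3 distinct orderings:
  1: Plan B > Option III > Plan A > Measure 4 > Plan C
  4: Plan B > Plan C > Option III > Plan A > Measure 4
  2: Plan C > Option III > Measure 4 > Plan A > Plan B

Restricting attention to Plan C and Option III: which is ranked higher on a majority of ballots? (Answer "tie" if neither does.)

Ballots ranking Plan C above Option III: 4 + 2 = 6.
Ballots ranking Option III above Plan C: 7 − 6 = 1.
Plan C wins the head-to-head 6–1.

Plan C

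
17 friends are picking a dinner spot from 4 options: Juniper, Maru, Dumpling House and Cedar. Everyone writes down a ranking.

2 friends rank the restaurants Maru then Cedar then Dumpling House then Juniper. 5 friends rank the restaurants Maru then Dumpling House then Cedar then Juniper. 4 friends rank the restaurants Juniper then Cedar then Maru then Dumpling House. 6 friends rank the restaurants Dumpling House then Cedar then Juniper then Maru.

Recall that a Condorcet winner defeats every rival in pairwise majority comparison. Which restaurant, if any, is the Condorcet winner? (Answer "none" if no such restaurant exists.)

none

Head-to-head results (17 friends):
Juniper vs Maru: Juniper, 10–7.
Juniper vs Dumpling House: Dumpling House, 13–4.
Juniper vs Cedar: Cedar, 13–4.
Maru vs Dumpling House: Maru, 11–6.
Maru–Cedar: Cedar 10–7.
Dumpling House–Cedar: Dumpling House 11–6.
No restaurant is unbeaten: Juniper loses to Dumpling House; Maru loses to Juniper; Dumpling House loses to Maru; Cedar loses to Dumpling House. In particular Juniper beats Maru beats Dumpling House beats Juniper is a majority cycle — no Condorcet winner exists.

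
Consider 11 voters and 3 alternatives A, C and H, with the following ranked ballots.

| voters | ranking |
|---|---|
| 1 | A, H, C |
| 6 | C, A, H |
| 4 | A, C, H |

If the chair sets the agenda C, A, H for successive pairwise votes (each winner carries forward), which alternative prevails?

C

Round 1: C vs A — 6–5, C advances.
Round 2: C vs H — 10–1, C advances.
The agenda winner is C.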